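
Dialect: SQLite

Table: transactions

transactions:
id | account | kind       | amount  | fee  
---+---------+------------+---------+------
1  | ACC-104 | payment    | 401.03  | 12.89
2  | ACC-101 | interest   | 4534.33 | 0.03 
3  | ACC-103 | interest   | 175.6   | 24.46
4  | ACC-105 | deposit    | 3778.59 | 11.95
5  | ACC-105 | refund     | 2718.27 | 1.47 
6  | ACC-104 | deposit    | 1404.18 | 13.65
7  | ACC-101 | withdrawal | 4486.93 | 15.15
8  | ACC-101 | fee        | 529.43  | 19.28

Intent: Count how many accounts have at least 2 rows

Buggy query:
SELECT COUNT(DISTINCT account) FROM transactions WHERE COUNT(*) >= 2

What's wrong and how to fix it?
Bug: WHERE filters individual rows, not groups, so a group-level COUNT is invalid there

Fix: Group first with HAVING COUNT(*) >= 2, then COUNT the resulting groups

Corrected query:
SELECT COUNT(*) FROM (SELECT account FROM transactions GROUP BY account HAVING COUNT(*) >= 2)

Result:
COUNT(*)
--------
3       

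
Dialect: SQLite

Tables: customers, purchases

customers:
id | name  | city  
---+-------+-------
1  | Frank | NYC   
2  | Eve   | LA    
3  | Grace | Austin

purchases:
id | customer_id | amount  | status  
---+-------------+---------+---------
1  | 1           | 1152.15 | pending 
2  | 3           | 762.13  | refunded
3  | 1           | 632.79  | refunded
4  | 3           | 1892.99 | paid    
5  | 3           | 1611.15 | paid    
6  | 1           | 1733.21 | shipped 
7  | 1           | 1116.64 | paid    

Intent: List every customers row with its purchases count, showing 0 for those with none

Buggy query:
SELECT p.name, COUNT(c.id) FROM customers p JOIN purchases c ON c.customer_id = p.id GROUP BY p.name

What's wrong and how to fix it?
Bug: INNER JOIN drops customers rows that have no matching purchases rows

Fix: Switch to LEFT JOIN to retain unmatched parent rows

Corrected query:
SELECT p.name, COUNT(c.id) FROM customers p LEFT JOIN purchases c ON c.customer_id = p.id GROUP BY p.name

Result:
name  | COUNT(c.id)
------+------------
Eve   | 0          
Frank | 4          
Grace | 3          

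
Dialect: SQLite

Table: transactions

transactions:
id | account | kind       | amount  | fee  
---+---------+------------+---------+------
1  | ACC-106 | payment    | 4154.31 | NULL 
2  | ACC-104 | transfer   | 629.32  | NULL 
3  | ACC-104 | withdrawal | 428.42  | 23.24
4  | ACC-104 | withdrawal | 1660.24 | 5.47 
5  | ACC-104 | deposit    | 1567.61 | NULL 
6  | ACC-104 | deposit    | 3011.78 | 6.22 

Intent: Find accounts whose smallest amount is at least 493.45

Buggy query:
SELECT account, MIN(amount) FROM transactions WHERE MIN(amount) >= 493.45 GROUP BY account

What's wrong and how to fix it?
Bug: Aggregates like MIN are computed per group after WHERE runs

Fix: Replace WHERE with HAVING after the GROUP BY

Corrected query:
SELECT account, MIN(amount) FROM transactions GROUP BY account HAVING MIN(amount) >= 493.45

Result:
account | MIN(amount)
--------+------------
ACC-106 | 4154.31    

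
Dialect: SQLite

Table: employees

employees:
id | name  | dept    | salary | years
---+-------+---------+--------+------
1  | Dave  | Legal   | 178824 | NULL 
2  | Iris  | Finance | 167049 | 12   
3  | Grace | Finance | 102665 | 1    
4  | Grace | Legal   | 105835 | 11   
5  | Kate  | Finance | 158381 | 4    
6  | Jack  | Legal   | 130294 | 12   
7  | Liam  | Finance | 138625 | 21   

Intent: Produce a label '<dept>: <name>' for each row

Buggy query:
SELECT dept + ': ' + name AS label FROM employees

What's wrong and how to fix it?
Bug: SQLite uses || for string concatenation; + coerces text to numbers (yielding 0)

Fix: Replace + with || to concatenate text

Corrected query:
SELECT dept || ': ' || name AS label FROM employees

Result:
label         
--------------
Legal: Dave   
Finance: Iris 
Finance: Grace
Legal: Grace  
Finance: Kate 
Legal: Jack   
Finance: Liam 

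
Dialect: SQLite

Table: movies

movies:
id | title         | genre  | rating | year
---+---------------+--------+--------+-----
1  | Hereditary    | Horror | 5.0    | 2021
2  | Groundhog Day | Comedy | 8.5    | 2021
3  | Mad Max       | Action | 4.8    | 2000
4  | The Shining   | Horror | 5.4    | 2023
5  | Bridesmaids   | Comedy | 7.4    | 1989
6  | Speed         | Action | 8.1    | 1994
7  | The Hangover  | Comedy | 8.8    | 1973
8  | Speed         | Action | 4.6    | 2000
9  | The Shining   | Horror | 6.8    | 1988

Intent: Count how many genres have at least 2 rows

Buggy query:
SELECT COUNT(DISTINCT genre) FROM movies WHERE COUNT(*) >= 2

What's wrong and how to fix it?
Bug: COUNT(*) cannot appear in WHERE; the per-group count doesn't exist yet

Fix: Group first with HAVING COUNT(*) >= 2, then COUNT the resulting groups

Corrected query:
SELECT COUNT(*) FROM (SELECT genre FROM movies GROUP BY genre HAVING COUNT(*) >= 2)

Result:
COUNT(*)
--------
3       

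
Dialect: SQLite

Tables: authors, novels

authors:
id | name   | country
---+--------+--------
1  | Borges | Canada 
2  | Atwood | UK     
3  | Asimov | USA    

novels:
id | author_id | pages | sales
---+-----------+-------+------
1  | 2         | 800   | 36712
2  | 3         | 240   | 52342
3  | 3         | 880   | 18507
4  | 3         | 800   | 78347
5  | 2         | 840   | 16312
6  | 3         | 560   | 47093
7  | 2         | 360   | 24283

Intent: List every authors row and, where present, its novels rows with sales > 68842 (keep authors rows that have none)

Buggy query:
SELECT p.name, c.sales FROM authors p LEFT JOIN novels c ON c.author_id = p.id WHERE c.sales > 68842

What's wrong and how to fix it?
Bug: Filtering c.sales in WHERE discards the NULL rows produced by LEFT JOIN, turning it into an inner join

Fix: Put 'c.sales > 68842' in the JOIN's ON clause instead of WHERE

Corrected query:
SELECT p.name, c.sales FROM authors p LEFT JOIN novels c ON c.author_id = p.id AND c.sales > 68842

Result:
name   | sales
-------+------
Borges | NULL 
Atwood | NULL 
Asimov | 78347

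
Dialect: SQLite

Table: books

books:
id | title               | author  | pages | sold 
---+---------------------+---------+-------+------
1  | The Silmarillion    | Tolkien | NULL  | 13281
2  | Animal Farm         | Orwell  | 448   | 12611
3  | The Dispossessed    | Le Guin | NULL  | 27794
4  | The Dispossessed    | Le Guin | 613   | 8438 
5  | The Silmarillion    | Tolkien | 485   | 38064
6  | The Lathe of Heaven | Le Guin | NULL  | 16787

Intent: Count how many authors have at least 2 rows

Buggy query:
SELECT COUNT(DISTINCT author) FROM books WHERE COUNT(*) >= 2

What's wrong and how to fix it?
Bug: COUNT(*) cannot appear in WHERE; the per-group count doesn't exist yet

Fix: Group first with HAVING COUNT(*) >= 2, then COUNT the resulting groups

Corrected query:
SELECT COUNT(*) FROM (SELECT author FROM books GROUP BY author HAVING COUNT(*) >= 2)

Result:
COUNT(*)
--------
2       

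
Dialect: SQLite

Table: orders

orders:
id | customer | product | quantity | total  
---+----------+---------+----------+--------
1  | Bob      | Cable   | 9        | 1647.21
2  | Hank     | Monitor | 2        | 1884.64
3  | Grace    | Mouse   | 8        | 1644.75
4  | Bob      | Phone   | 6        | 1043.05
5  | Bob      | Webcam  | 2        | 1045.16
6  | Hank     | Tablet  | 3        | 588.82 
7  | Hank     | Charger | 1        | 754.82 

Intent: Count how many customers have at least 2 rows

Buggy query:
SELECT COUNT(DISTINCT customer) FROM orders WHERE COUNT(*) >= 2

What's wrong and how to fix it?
Bug: COUNT(*) cannot appear in WHERE; the per-group count doesn't exist yet

Fix: Group first with HAVING COUNT(*) >= 2, then COUNT the resulting groups

Corrected query:
SELECT COUNT(*) FROM (SELECT customer FROM orders GROUP BY customer HAVING COUNT(*) >= 2)

Result:
COUNT(*)
--------
2       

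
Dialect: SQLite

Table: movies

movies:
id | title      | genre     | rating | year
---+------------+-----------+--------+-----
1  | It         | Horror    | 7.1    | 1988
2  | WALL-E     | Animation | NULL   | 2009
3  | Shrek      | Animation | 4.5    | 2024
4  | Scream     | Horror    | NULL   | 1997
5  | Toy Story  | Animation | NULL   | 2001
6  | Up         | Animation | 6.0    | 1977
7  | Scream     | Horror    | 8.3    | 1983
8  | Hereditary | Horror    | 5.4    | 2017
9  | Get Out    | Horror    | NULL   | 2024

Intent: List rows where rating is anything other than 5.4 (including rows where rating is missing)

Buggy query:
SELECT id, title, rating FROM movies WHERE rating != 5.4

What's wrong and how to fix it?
Bug: 'rating != 5.4' is unknown when rating is NULL, so NULL rows are silently excluded

Fix: Add an explicit OR rating IS NULL to include the missing-value rows

Corrected query:
SELECT id, title, rating FROM movies WHERE rating != 5.4 OR rating IS NULL

Result:
id | title     | rating
---+-----------+-------
1  | It        | 7.1   
2  | WALL-E    | NULL  
3  | Shrek     | 4.5   
4  | Scream    | NULL  
5  | Toy Story | NULL  
6  | Up        | 6     
7  | Scream    | 8.3   
9  | Get Out   | NULL  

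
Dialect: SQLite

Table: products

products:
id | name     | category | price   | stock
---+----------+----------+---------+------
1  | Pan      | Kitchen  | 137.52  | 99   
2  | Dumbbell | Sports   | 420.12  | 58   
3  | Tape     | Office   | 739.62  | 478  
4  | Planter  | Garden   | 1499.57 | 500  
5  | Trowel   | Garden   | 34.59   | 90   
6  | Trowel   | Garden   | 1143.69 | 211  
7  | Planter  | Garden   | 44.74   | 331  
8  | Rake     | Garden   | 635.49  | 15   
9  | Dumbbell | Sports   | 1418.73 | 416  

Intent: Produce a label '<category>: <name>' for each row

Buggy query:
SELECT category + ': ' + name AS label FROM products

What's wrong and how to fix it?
Bug: SQLite uses || for string concatenation; + coerces text to numbers (yielding 0)

Fix: Replace + with || to concatenate text

Corrected query:
SELECT category || ': ' || name AS label FROM products

Result:
label           
----------------
Kitchen: Pan    
Sports: Dumbbell
Office: Tape    
Garden: Planter 
Garden: Trowel  
Garden: Trowel  
Garden: Planter 
Garden: Rake    
Sports: Dumbbell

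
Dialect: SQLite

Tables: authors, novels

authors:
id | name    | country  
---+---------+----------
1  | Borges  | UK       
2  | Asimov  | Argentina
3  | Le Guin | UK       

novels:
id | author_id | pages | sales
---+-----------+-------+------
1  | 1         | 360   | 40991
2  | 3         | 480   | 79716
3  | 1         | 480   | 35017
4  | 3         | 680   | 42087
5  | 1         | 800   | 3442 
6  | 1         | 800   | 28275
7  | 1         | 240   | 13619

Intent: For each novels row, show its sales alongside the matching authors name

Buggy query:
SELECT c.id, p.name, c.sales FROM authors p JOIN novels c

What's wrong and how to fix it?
Bug: Missing join condition: each novels row is matched to all authors rows instead of just its own

Fix: Specify the join condition linking the foreign key to the parent id

Corrected query:
SELECT c.id, p.name, c.sales FROM authors p JOIN novels c ON c.author_id = p.id

Result:
id | name    | sales
---+---------+------
1  | Borges  | 40991
2  | Le Guin | 79716
3  | Borges  | 35017
4  | Le Guin | 42087
5  | Borges  | 3442 
6  | Borges  | 28275
7  | Borges  | 13619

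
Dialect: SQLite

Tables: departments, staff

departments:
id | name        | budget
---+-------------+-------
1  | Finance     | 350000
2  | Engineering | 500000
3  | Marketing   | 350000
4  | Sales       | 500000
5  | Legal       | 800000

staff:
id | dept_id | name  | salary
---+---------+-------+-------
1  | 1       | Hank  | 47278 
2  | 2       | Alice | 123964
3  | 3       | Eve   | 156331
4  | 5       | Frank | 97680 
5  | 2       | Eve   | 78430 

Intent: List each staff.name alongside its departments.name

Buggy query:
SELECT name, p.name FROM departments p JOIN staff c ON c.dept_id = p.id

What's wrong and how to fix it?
Bug: Both tables have a 'name' column; the unqualified reference is ambiguous

Fix: Prefix ambiguous columns with the table alias

Corrected query:
SELECT c.name, p.name FROM departments p JOIN staff c ON c.dept_id = p.id

Result:
name  | name       
------+------------
Hank  | Finance    
Alice | Engineering
Eve   | Marketing  
Frank | Legal      
Eve   | Engineering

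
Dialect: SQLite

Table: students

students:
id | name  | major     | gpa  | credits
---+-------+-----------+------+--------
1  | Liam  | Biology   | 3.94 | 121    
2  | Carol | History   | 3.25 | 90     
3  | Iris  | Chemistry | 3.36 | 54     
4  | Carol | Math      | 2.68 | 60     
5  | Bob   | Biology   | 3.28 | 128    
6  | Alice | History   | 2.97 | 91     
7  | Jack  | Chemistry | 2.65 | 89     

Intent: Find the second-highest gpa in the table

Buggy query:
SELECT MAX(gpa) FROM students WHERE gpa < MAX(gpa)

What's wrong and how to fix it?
Bug: MAX(gpa) on the right of the comparison is an aggregate-in-WHERE error

Fix: Put the inner MAX in a scalar subquery

Corrected query:
SELECT MAX(gpa) FROM students WHERE gpa < (SELECT MAX(gpa) FROM students)

Result:
MAX(gpa)
--------
3.36    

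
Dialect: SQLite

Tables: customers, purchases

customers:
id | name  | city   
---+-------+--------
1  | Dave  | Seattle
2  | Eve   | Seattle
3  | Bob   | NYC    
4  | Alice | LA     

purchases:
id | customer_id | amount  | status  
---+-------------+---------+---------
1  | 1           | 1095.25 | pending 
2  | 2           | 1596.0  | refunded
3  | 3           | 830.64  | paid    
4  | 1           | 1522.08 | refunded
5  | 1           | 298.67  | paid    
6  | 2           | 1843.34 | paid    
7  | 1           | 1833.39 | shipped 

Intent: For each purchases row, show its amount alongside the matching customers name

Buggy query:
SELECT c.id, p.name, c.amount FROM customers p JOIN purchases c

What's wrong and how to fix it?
Bug: JOIN with no ON clause produces a cartesian product; every purchases row pairs with every customers row

Fix: Specify the join condition linking the foreign key to the parent id

Corrected query:
SELECT c.id, p.name, c.amount FROM customers p JOIN purchases c ON c.customer_id = p.id

Result:
id | name | amount 
---+------+--------
1  | Dave | 1095.25
2  | Eve  | 1596   
3  | Bob  | 830.64 
4  | Dave | 1522.08
5  | Dave | 298.67 
6  | Eve  | 1843.34
7  | Dave | 1833.39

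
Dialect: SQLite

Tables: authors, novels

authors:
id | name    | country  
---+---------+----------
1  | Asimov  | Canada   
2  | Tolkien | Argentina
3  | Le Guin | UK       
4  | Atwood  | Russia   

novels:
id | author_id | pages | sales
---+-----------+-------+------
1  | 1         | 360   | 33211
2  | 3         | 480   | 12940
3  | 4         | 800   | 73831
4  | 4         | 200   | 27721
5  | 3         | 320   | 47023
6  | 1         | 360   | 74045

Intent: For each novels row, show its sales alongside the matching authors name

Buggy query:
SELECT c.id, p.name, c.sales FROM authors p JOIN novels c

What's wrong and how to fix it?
Bug: Missing join condition: each novels row is matched to all authors rows instead of just its own

Fix: Add ON c.author_id = p.id to the JOIN

Corrected query:
SELECT c.id, p.name, c.sales FROM authors p JOIN novels c ON c.author_id = p.id

Result:
id | name    | sales
---+---------+------
1  | Asimov  | 33211
2  | Le Guin | 12940
3  | Atwood  | 73831
4  | Atwood  | 27721
5  | Le Guin | 47023
6  | Asimov  | 74045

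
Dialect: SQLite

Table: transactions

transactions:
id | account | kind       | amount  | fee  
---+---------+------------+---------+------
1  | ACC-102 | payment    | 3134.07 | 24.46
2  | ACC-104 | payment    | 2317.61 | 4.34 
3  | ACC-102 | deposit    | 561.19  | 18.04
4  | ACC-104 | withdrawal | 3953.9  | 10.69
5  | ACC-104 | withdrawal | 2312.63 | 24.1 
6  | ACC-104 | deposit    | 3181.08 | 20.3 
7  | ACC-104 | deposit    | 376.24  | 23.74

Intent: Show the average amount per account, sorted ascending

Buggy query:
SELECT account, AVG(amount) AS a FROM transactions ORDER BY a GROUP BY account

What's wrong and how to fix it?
Bug: GROUP BY must precede ORDER BY

Fix: Move ORDER BY to the end, after GROUP BY

Corrected query:
SELECT account, AVG(amount) AS a FROM transactions GROUP BY account ORDER BY a

Result:
account | a       
--------+---------
ACC-102 | 1847.63 
ACC-104 | 2428.292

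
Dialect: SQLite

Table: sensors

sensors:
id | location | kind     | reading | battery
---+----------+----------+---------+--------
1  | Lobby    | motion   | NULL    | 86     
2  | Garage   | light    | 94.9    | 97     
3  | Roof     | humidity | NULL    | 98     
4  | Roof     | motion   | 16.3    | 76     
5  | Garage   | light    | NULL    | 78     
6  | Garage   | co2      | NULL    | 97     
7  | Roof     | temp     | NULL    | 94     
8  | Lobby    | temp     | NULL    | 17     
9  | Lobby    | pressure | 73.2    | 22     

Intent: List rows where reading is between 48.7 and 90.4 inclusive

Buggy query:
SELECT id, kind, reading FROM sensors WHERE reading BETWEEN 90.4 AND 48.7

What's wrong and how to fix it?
Bug: BETWEEN expects the lower bound first; with 90.4 AND 48.7 the range is empty

Fix: Swap the bounds so the smaller value comes first

Corrected query:
SELECT id, kind, reading FROM sensors WHERE reading BETWEEN 48.7 AND 90.4

Result:
id | kind     | reading
---+----------+--------
9  | pressure | 73.2   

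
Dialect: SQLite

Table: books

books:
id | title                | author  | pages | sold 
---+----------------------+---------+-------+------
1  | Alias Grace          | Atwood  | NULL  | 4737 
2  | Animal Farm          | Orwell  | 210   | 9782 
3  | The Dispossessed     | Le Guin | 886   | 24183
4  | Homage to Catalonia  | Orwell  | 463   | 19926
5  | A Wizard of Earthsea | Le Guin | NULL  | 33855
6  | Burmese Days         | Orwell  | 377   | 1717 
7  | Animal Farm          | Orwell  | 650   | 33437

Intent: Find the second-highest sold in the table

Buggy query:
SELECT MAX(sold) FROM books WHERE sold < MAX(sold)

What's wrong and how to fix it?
Bug: The inner MAX is an aggregate inside WHERE, which is not allowed

Fix: Compute the overall MAX in a subquery, then take MAX of rows below it

Corrected query:
SELECT MAX(sold) FROM books WHERE sold < (SELECT MAX(sold) FROM books)

Result:
MAX(sold)
---------
33437    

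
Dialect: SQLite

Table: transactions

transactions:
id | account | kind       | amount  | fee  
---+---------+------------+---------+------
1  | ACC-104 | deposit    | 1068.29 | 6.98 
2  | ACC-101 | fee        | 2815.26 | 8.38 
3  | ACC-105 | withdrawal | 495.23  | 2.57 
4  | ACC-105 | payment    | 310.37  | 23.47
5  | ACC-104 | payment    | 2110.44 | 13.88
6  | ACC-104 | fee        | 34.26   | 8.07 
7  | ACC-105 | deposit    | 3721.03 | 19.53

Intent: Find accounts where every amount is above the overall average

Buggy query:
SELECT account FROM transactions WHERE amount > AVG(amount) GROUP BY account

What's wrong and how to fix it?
Bug: AVG() is an aggregate; it can't sit directly in WHERE

Fix: Compute the overall average in a scalar subquery and compare each group's MIN against it in HAVING

Corrected query:
SELECT account FROM transactions GROUP BY account HAVING MIN(amount) > (SELECT AVG(amount) FROM transactions)

Result:
account
-------
ACC-101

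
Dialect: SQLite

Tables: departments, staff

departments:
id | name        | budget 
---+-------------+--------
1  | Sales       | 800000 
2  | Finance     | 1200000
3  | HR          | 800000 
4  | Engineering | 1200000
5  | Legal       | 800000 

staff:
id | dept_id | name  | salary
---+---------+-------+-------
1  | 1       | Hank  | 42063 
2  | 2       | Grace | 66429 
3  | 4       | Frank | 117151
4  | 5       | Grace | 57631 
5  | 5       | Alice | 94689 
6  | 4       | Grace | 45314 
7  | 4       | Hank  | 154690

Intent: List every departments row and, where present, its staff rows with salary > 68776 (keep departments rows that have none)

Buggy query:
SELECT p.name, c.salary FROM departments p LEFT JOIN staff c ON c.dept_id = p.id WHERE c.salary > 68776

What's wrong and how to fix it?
Bug: Filtering c.salary in WHERE discards the NULL rows produced by LEFT JOIN, turning it into an inner join

Fix: Put 'c.salary > 68776' in the JOIN's ON clause instead of WHERE

Corrected query:
SELECT p.name, c.salary FROM departments p LEFT JOIN staff c ON c.dept_id = p.id AND c.salary > 68776

Result:
name        | salary
------------+-------
Sales       | NULL  
Finance     | NULL  
HR          | NULL  
Engineering | 117151
Engineering | 154690
Legal       | 94689 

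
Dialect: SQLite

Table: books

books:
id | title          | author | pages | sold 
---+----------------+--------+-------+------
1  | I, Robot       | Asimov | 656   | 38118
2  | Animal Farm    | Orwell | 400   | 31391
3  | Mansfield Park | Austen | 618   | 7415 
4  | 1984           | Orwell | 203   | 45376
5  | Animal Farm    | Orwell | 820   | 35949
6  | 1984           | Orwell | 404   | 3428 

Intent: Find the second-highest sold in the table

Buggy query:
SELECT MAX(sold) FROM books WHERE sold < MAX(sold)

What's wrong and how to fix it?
Bug: MAX(sold) on the right of the comparison is an aggregate-in-WHERE error

Fix: Put the inner MAX in a scalar subquery

Corrected query:
SELECT MAX(sold) FROM books WHERE sold < (SELECT MAX(sold) FROM books)

Result:
MAX(sold)
---------
38118    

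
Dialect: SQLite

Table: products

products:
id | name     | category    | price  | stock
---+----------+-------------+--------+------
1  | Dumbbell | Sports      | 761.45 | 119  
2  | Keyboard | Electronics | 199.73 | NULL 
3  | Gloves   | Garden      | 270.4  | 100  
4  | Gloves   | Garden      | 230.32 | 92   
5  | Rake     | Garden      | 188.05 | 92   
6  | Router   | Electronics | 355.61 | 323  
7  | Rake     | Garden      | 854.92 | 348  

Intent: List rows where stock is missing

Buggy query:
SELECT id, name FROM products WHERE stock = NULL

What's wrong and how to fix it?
Bug: Comparing to NULL with '=' never matches; NULL = NULL is unknown, not true

Fix: Replace '= NULL' with 'IS NULL'

Corrected query:
SELECT id, name FROM products WHERE stock IS NULL

Result:
id | name    
---+---------
2  | Keyboard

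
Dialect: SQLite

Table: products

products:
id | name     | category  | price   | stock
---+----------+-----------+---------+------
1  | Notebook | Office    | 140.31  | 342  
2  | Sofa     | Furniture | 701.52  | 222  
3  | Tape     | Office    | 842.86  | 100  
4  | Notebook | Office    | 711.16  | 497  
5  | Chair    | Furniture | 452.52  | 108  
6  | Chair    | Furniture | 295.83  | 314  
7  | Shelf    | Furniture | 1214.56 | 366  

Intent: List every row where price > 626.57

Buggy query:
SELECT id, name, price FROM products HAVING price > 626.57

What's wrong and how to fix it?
Bug: HAVING filters the output of aggregation, but this query has no GROUP BY and no aggregate functions, so SQLite rejects it (HAVING clause on a non-aggregate query); the condition here is per row

Fix: Use WHERE for row-level filtering

Corrected query:
SELECT id, name, price FROM products WHERE price > 626.57

Result:
id | name     | price  
---+----------+--------
2  | Sofa     | 701.52 
3  | Tape     | 842.86 
4  | Notebook | 711.16 
7  | Shelf    | 1214.56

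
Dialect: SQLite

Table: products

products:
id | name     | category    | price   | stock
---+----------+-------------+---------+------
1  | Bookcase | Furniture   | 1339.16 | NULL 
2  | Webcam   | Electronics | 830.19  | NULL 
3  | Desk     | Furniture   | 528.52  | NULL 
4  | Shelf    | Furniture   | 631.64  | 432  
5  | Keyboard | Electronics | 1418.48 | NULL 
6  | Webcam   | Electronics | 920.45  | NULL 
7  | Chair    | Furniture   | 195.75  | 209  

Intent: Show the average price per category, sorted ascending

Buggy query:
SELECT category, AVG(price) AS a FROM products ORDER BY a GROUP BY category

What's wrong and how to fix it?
Bug: GROUP BY must precede ORDER BY

Fix: Reorder: SELECT … FROM … GROUP BY … ORDER BY …

Corrected query:
SELECT category, AVG(price) AS a FROM products GROUP BY category ORDER BY a

Result:
category    | a          
------------+------------
Furniture   | 673.7675   
Electronics | 1056.373333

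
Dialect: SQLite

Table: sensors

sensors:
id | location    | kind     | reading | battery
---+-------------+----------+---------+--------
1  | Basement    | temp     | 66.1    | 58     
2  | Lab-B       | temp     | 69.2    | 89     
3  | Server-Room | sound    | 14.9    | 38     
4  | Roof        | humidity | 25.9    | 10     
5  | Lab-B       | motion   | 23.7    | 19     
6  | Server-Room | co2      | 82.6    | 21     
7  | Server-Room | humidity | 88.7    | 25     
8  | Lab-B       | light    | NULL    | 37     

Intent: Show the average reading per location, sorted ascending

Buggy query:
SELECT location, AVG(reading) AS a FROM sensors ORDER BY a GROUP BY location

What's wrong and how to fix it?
Bug: ORDER BY appears before GROUP BY; SQL clause order requires GROUP BY first

Fix: Move ORDER BY to the end, after GROUP BY

Corrected query:
SELECT location, AVG(reading) AS a FROM sensors GROUP BY location ORDER BY a

Result:
location    | a        
------------+----------
Roof        | 25.9     
Lab-B       | 46.45    
Server-Room | 62.066667
Basement    | 66.1     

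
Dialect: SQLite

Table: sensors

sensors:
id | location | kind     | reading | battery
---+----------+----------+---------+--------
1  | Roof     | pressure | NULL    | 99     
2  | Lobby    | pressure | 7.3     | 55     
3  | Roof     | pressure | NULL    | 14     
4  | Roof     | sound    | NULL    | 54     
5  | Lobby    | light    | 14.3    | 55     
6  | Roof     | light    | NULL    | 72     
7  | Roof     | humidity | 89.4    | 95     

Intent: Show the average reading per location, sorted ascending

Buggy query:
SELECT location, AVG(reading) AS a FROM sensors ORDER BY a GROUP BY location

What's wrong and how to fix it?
Bug: ORDER BY appears before GROUP BY; SQL clause order requires GROUP BY first

Fix: Reorder: SELECT … FROM … GROUP BY … ORDER BY …

Corrected query:
SELECT location, AVG(reading) AS a FROM sensors GROUP BY location ORDER BY a

Result:
location | a   
---------+-----
Lobby    | 10.8
Roof     | 89.4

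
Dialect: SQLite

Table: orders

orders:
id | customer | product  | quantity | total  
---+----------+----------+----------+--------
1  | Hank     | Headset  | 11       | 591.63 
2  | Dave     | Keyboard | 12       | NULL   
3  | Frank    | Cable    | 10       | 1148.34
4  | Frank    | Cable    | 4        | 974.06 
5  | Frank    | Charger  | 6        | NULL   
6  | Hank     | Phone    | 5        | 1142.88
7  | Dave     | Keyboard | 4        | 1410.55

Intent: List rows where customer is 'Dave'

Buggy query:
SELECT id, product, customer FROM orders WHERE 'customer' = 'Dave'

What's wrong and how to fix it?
Bug: 'customer' in single quotes is a string literal, not the column; the comparison is literal-vs-literal and never true

Fix: Remove the quotes around the column name (or use double quotes for an identifier)

Corrected query:
SELECT id, product, customer FROM orders WHERE customer = 'Dave'

Result:
id | product  | customer
---+----------+---------
2  | Keyboard | Dave    
7  | Keyboard | Dave    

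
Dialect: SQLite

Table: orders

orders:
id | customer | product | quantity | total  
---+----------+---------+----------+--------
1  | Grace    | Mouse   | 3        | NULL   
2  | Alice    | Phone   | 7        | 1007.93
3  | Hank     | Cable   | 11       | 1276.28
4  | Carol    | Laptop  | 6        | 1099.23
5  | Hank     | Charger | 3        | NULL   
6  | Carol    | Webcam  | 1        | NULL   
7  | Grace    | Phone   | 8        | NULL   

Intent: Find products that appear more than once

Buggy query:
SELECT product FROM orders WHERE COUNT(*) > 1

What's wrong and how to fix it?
Bug: COUNT(*) is an aggregate and cannot be used in WHERE

Fix: Group first, then use HAVING for the count condition

Corrected query:
SELECT product FROM orders GROUP BY product HAVING COUNT(*) > 1

Result:
product
-------
Phone  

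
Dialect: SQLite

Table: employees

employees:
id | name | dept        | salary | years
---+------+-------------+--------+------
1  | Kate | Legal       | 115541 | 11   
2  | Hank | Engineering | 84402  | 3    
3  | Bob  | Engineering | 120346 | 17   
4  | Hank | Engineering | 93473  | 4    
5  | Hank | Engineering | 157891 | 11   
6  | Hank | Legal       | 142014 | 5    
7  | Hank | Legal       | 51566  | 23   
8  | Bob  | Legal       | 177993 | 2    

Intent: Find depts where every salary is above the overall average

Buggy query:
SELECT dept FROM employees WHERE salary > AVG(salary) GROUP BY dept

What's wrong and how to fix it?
Bug: WHERE evaluates per row before aggregation, so AVG() is unavailable

Fix: Compute the overall average in a scalar subquery and compare each group's MIN against it in HAVING

Corrected query:
SELECT dept FROM employees GROUP BY dept HAVING MIN(salary) > (SELECT AVG(salary) FROM employees)

Result:
(no rows)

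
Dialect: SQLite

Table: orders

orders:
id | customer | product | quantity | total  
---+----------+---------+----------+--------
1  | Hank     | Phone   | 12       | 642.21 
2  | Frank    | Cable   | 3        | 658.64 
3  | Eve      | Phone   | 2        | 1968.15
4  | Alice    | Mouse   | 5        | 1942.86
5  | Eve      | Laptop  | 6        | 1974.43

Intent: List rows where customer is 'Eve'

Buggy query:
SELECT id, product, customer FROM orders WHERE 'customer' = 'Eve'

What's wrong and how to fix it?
Bug: Single quotes denote string literals in SQL; the column name is being compared as a constant string

Fix: Reference the column as customer without single quotes

Corrected query:
SELECT id, product, customer FROM orders WHERE customer = 'Eve'

Result:
id | product | customer
---+---------+---------
3  | Phone   | Eve     
5  | Laptop  | Eve     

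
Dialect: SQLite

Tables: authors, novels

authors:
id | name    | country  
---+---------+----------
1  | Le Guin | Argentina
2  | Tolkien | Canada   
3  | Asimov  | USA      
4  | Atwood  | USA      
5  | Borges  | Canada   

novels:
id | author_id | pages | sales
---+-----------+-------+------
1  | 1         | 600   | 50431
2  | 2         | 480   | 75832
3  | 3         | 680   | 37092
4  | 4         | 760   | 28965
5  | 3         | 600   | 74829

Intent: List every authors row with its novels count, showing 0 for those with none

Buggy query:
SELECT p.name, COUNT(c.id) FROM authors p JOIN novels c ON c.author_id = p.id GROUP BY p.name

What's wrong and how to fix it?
Bug: INNER JOIN drops authors rows that have no matching novels rows

Fix: Use LEFT JOIN so parents without children still appear (COUNT(c.id) gives 0)

Corrected query:
SELECT p.name, COUNT(c.id) FROM authors p LEFT JOIN novels c ON c.author_id = p.id GROUP BY p.name

Result:
name    | COUNT(c.id)
--------+------------
Asimov  | 2          
Atwood  | 1          
Borges  | 0          
Le Guin | 1          
Tolkien | 1          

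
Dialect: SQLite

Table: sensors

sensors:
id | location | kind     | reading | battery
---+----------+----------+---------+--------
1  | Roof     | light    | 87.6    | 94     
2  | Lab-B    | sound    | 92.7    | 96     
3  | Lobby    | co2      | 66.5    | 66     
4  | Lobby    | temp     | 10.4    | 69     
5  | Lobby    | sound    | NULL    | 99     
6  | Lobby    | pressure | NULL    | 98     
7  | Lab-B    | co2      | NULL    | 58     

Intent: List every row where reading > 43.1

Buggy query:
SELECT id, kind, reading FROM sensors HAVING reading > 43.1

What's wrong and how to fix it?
Bug: This is a non-aggregate query (no GROUP BY, no aggregates), so in SQLite the HAVING clause is invalid here; a row-level condition belongs in WHERE

Fix: Use WHERE for row-level filtering

Corrected query:
SELECT id, kind, reading FROM sensors WHERE reading > 43.1

Result:
id | kind  | reading
---+-------+--------
1  | light | 87.6   
2  | sound | 92.7   
3  | co2   | 66.5   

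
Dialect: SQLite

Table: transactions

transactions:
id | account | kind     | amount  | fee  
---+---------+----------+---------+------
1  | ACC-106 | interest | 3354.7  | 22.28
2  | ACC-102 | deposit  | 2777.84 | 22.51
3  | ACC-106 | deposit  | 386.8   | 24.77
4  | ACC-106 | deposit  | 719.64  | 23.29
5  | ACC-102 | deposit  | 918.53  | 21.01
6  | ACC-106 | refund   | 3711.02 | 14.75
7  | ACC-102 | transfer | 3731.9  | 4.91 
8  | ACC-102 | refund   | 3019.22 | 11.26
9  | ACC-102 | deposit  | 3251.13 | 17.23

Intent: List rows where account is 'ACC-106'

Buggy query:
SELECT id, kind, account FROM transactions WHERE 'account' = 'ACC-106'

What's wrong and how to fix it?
Bug: 'account' in single quotes is a string literal, not the column; the comparison is literal-vs-literal and never true

Fix: Reference the column as account without single quotes

Corrected query:
SELECT id, kind, account FROM transactions WHERE account = 'ACC-106'

Result:
id | kind     | account
---+----------+--------
1  | interest | ACC-106
3  | deposit  | ACC-106
4  | deposit  | ACC-106
6  | refund   | ACC-106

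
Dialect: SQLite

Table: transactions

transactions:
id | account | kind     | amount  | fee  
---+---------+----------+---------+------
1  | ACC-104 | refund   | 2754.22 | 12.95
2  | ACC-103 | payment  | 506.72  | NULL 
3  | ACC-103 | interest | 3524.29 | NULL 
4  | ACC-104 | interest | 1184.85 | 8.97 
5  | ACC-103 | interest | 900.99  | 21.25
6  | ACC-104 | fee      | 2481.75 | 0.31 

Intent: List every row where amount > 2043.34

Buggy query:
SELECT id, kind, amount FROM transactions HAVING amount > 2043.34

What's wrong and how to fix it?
Bug: This is a non-aggregate query (no GROUP BY, no aggregates), so in SQLite the HAVING clause is invalid here; a row-level condition belongs in WHERE

Fix: Replace HAVING with WHERE since the condition applies to individual rows

Corrected query:
SELECT id, kind, amount FROM transactions WHERE amount > 2043.34

Result:
id | kind     | amount 
---+----------+--------
1  | refund   | 2754.22
3  | interest | 3524.29
6  | fee      | 2481.75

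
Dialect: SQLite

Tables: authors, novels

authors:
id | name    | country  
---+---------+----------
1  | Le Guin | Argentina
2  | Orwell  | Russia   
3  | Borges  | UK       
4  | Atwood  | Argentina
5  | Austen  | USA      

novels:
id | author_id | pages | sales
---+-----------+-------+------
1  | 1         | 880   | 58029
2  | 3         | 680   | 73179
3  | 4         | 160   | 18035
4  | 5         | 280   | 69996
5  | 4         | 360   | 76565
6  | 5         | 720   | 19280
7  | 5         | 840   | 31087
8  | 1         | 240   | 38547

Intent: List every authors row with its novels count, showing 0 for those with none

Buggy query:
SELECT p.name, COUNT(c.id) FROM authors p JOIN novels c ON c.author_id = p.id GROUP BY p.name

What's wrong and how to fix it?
Bug: An inner join excludes parents with zero children

Fix: Use LEFT JOIN so parents without children still appear (COUNT(c.id) gives 0)

Corrected query:
SELECT p.name, COUNT(c.id) FROM authors p LEFT JOIN novels c ON c.author_id = p.id GROUP BY p.name

Result:
name    | COUNT(c.id)
--------+------------
Atwood  | 2          
Austen  | 3          
Borges  | 1          
Le Guin | 2          
Orwell  | 0          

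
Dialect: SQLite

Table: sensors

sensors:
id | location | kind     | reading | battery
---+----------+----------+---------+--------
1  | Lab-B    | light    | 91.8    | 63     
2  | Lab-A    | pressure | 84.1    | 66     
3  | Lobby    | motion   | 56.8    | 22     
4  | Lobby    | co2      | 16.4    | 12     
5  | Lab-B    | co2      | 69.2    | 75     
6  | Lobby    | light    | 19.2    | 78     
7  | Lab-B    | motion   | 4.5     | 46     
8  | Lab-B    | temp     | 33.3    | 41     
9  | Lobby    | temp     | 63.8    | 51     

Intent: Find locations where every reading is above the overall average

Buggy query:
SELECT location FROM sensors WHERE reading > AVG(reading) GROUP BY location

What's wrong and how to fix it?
Bug: AVG() is an aggregate; it can't sit directly in WHERE

Fix: Use a subquery for AVG and a HAVING MIN(...) filter so the condition holds for every row in the group

Corrected query:
SELECT location FROM sensors GROUP BY location HAVING MIN(reading) > (SELECT AVG(reading) FROM sensors)

Result:
location
--------
Lab-A   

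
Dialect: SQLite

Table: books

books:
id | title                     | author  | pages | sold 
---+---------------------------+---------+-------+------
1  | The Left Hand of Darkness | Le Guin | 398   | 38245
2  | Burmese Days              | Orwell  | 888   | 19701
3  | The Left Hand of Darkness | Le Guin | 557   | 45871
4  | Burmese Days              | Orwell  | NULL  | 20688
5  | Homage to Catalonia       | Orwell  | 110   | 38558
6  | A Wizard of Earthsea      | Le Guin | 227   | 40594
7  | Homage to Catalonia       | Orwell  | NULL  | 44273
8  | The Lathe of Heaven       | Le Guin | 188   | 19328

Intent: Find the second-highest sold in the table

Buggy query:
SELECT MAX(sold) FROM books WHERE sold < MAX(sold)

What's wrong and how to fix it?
Bug: MAX(sold) on the right of the comparison is an aggregate-in-WHERE error

Fix: Put the inner MAX in a scalar subquery

Corrected query:
SELECT MAX(sold) FROM books WHERE sold < (SELECT MAX(sold) FROM books)

Result:
MAX(sold)
---------
44273    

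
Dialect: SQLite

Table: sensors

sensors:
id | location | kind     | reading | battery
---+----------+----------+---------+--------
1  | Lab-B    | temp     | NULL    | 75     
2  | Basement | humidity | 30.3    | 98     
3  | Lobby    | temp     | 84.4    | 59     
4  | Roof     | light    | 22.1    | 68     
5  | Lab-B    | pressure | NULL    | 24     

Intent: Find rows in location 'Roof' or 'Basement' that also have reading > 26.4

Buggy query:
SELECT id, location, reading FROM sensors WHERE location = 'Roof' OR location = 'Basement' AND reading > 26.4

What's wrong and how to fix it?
Bug: Without parentheses, AND is evaluated before OR, so the reading filter only applies to the 'Basement' branch

Fix: Group the OR with parentheses (or use IN), then AND the threshold

Corrected query:
SELECT id, location, reading FROM sensors WHERE (location = 'Roof' OR location = 'Basement') AND reading > 26.4

Result:
id | location | reading
---+----------+--------
2  | Basement | 30.3   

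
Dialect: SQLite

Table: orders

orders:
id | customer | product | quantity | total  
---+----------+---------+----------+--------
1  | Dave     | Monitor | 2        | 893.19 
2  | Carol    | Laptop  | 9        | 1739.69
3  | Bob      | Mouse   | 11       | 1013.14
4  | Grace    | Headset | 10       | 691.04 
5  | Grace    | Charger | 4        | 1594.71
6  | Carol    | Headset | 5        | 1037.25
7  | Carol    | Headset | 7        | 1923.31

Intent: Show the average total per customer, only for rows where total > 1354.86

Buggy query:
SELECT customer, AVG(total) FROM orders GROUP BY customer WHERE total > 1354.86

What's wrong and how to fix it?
Bug: Row-level WHERE must come before GROUP BY in the clause order

Fix: Place WHERE between FROM and GROUP BY

Corrected query:
SELECT customer, AVG(total) FROM orders WHERE total > 1354.86 GROUP BY customer

Result:
customer | AVG(total)
---------+-----------
Carol    | 1831.5    
Grace    | 1594.71   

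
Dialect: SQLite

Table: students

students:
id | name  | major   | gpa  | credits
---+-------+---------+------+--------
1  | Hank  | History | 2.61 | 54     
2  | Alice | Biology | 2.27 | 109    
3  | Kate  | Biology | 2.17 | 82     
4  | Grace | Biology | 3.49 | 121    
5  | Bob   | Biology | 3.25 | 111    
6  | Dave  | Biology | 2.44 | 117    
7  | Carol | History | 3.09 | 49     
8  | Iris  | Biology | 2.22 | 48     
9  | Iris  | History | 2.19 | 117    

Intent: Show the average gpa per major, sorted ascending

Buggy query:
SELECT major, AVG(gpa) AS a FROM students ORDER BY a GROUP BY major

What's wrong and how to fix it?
Bug: GROUP BY must precede ORDER BY

Fix: Reorder: SELECT … FROM … GROUP BY … ORDER BY …

Corrected query:
SELECT major, AVG(gpa) AS a FROM students GROUP BY major ORDER BY a

Result:
major   | a   
--------+-----
History | 2.63
Biology | 2.64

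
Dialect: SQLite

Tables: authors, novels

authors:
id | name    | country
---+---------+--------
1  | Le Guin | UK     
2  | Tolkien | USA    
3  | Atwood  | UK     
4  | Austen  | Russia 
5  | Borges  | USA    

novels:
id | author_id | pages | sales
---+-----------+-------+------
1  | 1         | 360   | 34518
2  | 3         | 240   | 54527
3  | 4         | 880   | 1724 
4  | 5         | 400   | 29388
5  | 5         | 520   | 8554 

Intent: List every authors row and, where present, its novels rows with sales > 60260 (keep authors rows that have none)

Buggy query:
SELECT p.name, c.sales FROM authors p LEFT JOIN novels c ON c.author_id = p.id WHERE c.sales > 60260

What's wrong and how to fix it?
Bug: Filtering c.sales in WHERE discards the NULL rows produced by LEFT JOIN, turning it into an inner join

Fix: Put 'c.sales > 60260' in the JOIN's ON clause instead of WHERE

Corrected query:
SELECT p.name, c.sales FROM authors p LEFT JOIN novels c ON c.author_id = p.id AND c.sales > 60260

Result:
name    | sales
--------+------
Le Guin | NULL 
Tolkien | NULL 
Atwood  | NULL 
Austen  | NULL 
Borges  | NULL 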